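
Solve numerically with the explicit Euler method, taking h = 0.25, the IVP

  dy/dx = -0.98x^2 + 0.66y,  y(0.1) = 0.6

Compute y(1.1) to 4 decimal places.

0.7809

Euler: y_{n+1} = y_n + h·f(x_n, y_n).
x=0.100000, y=0.600000: f=0.386200 → y ← 0.600000 + 0.25·0.386200 = 0.696550
x=0.350000, y=0.696550: f=0.339673 → y ← 0.696550 + 0.25·0.339673 = 0.781468
x=0.600000, y=0.781468: f=0.162969 → y ← 0.781468 + 0.25·0.162969 = 0.822211
x=0.850000, y=0.822211: f=-0.165391 → y ← 0.822211 + 0.25·(-0.165391) = 0.780863
y(1.1) ≈ 0.7809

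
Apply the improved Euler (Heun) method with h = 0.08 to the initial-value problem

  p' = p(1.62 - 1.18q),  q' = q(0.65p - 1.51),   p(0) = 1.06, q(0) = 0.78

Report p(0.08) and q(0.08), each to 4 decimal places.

1.1237, 0.7316

Heun on (p,q): k1 = f(x_n, state_n); k2 = f(x_n + h, state_n + h·k1); state_{n+1} = state_n + (h/2)·(k1 + k2).
0.000000: (1.060000, 0.780000)
  k1 = (0.741576, -0.640380)
  predictor → (1.119326, 0.728770)
  k2 = (0.850746, -0.570217)
  → (1.123693, 0.731576)
(p(0.08), q(0.08)) ≈ (1.1237, 0.7316)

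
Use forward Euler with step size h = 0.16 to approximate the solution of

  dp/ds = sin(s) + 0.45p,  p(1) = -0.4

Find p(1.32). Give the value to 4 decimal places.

Euler: p_{n+1} = p_n + h·f(s_n, p_n).
s=1.000000, p=-0.400000: f=0.661471 → p ← -0.400000 + 0.16·0.661471 = -0.294165
s=1.160000, p=-0.294165: f=0.784429 → p ← -0.294165 + 0.16·0.784429 = -0.168656
p(1.32) ≈ -0.1687

-0.1687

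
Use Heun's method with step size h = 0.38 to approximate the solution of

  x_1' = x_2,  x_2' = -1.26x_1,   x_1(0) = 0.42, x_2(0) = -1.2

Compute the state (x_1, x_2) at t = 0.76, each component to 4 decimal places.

-0.5584, -1.1389

Heun on (x_1,x_2): k1 = f(t_n, state_n); k2 = f(t_n + h, state_n + h·k1); state_{n+1} = state_n + (h/2)·(k1 + k2).
0.000000: (0.420000, -1.200000)
  k1 = (-1.200000, -0.529200)
  predictor → (-0.036000, -1.401096)
  k2 = (-1.401096, 0.045360)
  → (-0.074208, -1.291930)
0.380000: (-0.074208, -1.291930)
  k1 = (-1.291930, 0.093502)
  predictor → (-0.565141, -1.256399)
  k2 = (-1.256399, 0.712078)
  → (-0.558391, -1.138869)
(x_1(0.76), x_2(0.76)) ≈ (-0.5584, -1.1389)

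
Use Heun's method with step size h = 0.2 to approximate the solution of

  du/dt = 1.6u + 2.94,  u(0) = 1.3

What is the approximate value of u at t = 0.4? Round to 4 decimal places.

4.0616

Heun: k1 = f(t_n, u_n); k2 = f(t_n + h, u_n + h·k1); u_{n+1} = u_n + (h/2)·(k1 + k2).
t=0.000000, u=1.300000:
  k1 = f(0.000000, 1.300000) = 5.020000
  k2 = f(0.200000, 2.304000) = 6.626400
  u ← 1.300000 + (0.2/2)·(5.020000 + 6.626400) = 2.464640
t=0.200000, u=2.464640:
  k1 = f(0.200000, 2.464640) = 6.883424
  k2 = f(0.400000, 3.841325) = 9.086120
  u ← 2.464640 + (0.2/2)·(6.883424 + 9.086120) = 4.061594
u(0.4) ≈ 4.0616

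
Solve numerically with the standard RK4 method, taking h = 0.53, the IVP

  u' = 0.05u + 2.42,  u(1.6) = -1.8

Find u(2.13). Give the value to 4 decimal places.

RK4: k1 = f(s_n, u_n); k2 = f(s_n + h/2, u_n + (h/2)·k1); k3 = f(s_n + h/2, u_n + (h/2)·k2); k4 = f(s_n + h, u_n + h·k3); u_{n+1} = u_n + (h/6)·(k1 + 2k2 + 2k3 + k4).
s=1.600000, u=-1.800000:
  k1 = f(1.600000, -1.800000) = 2.330000
  k2 = f(1.865000, -1.182550) = 2.360873
  k3 = f(1.865000, -1.174369) = 2.361282
  k4 = f(2.130000, -0.548521) = 2.392574
  u ← -1.800000 + (0.53/6)·(k1 + 2k2 + 2k3 + k4) = -0.548592
u(2.13) ≈ -0.5486

-0.5486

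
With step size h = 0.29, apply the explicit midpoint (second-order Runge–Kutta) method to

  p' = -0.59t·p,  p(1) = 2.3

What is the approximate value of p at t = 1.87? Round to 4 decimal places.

1.0989

Midpoint: k1 = f(t_n, p_n); k2 = f(t_n + h/2, p_n + (h/2)·k1); p_{n+1} = p_n + h·k2.
t=1.000000, p=2.300000:
  k1 = f(1.000000, 2.300000) = -1.357000
  k2 = f(1.145000, 2.103235) = -1.420840
  p ← 2.300000 + 0.29·(-1.420840) = 1.887956
t=1.290000, p=1.887956:
  k1 = f(1.290000, 1.887956) = -1.436924
  k2 = f(1.435000, 1.679602) = -1.422035
  p ← 1.887956 + 0.29·(-1.422035) = 1.475566
t=1.580000, p=1.475566:
  k1 = f(1.580000, 1.475566) = -1.375523
  k2 = f(1.725000, 1.276115) = -1.298766
  p ← 1.475566 + 0.29·(-1.298766) = 1.098924
p(1.87) ≈ 1.0989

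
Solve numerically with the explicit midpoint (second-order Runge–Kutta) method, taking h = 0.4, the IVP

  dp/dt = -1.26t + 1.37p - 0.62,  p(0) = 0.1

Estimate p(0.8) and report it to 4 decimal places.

-1.0929

Midpoint: k1 = f(t_n, p_n); k2 = f(t_n + h/2, p_n + (h/2)·k1); p_{n+1} = p_n + h·k2.
t=0.000000, p=0.100000:
  k1 = f(0.000000, 0.100000) = -0.483000
  k2 = f(0.200000, 0.003400) = -0.867342
  p ← 0.100000 + 0.4·(-0.867342) = -0.246937
t=0.400000, p=-0.246937:
  k1 = f(0.400000, -0.246937) = -1.462303
  k2 = f(0.600000, -0.539397) = -2.114975
  p ← -0.246937 + 0.4·(-2.114975) = -1.092927
p(0.8) ≈ -1.0929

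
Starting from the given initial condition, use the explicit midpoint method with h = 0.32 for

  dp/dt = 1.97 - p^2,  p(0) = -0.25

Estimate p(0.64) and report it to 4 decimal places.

Midpoint: k1 = f(t_n, p_n); k2 = f(t_n + h/2, p_n + (h/2)·k1); p_{n+1} = p_n + h·k2.
t=0.000000, p=-0.250000:
  k1 = f(0.000000, -0.250000) = 1.907500
  k2 = f(0.160000, 0.055200) = 1.966953
  p ← -0.250000 + 0.32·1.966953 = 0.379425
t=0.320000, p=0.379425:
  k1 = f(0.320000, 0.379425) = 1.826037
  k2 = f(0.480000, 0.671591) = 1.518966
  p ← 0.379425 + 0.32·1.518966 = 0.865494
p(0.64) ≈ 0.8655

0.8655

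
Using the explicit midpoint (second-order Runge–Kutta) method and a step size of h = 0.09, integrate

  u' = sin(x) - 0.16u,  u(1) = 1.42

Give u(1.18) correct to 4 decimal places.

1.5369

Midpoint: k1 = f(x_n, u_n); k2 = f(x_n + h/2, u_n + (h/2)·k1); u_{n+1} = u_n + h·k2.
x=1.000000, u=1.420000:
  k1 = f(1.000000, 1.420000) = 0.614271
  k2 = f(1.045000, 1.447642) = 0.633302
  u ← 1.420000 + 0.09·0.633302 = 1.476997
x=1.090000, u=1.476997:
  k1 = f(1.090000, 1.476997) = 0.650307
  k2 = f(1.135000, 1.506261) = 0.665532
  u ← 1.476997 + 0.09·0.665532 = 1.536895
u(1.18) ≈ 1.5369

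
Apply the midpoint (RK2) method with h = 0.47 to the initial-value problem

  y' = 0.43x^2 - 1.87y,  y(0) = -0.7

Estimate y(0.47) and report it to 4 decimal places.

Midpoint: k1 = f(x_n, y_n); k2 = f(x_n + h/2, y_n + (h/2)·k1); y_{n+1} = y_n + h·k2.
x=0.000000, y=-0.700000:
  k1 = f(0.000000, -0.700000) = 1.309000
  k2 = f(0.235000, -0.392385) = 0.757507
  y ← -0.700000 + 0.47·0.757507 = -0.343972
y(0.47) ≈ -0.3440

-0.3440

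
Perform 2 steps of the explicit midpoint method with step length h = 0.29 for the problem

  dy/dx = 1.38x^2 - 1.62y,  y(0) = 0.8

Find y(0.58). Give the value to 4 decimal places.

Midpoint: k1 = f(x_n, y_n); k2 = f(x_n + h/2, y_n + (h/2)·k1); y_{n+1} = y_n + h·k2.
x=0.000000, y=0.800000:
  k1 = f(0.000000, 0.800000) = -1.296000
  k2 = f(0.145000, 0.612080) = -0.962555
  y ← 0.800000 + 0.29·(-0.962555) = 0.520859
x=0.290000, y=0.520859:
  k1 = f(0.290000, 0.520859) = -0.727734
  k2 = f(0.435000, 0.415338) = -0.411716
  y ← 0.520859 + 0.29·(-0.411716) = 0.401461
y(0.58) ≈ 0.4015

0.4015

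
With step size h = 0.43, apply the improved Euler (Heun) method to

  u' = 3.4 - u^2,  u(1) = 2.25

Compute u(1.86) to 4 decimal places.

Heun: k1 = f(t_n, u_n); k2 = f(t_n + h, u_n + h·k1); u_{n+1} = u_n + (h/2)·(k1 + k2).
t=1.000000, u=2.250000:
  k1 = f(1.000000, 2.250000) = -1.662500
  k2 = f(1.430000, 1.535125) = 1.043391
  u ← 2.250000 + (0.43/2)·(-1.662500 + 1.043391) = 2.116892
t=1.430000, u=2.116892:
  k1 = f(1.430000, 2.116892) = -1.081230
  k2 = f(1.860000, 1.651963) = 0.671019
  u ← 2.116892 + (0.43/2)·(-1.081230 + 0.671019) = 2.028696
u(1.86) ≈ 2.0287

2.0287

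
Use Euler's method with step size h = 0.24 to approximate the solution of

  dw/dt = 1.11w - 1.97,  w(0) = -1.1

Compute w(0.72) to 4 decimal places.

Euler: w_{n+1} = w_n + h·f(t_n, w_n).
t=0.000000, w=-1.100000: f=-3.191000 → w ← -1.100000 + 0.24·(-3.191000) = -1.865840
t=0.240000, w=-1.865840: f=-4.041082 → w ← -1.865840 + 0.24·(-4.041082) = -2.835700
t=0.480000, w=-2.835700: f=-5.117627 → w ← -2.835700 + 0.24·(-5.117627) = -4.063930
w(0.72) ≈ -4.0639

-4.0639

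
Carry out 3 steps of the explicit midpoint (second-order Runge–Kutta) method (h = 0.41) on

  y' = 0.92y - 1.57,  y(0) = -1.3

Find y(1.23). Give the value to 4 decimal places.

Midpoint: k1 = f(t_n, y_n); k2 = f(t_n + h/2, y_n + (h/2)·k1); y_{n+1} = y_n + h·k2.
t=0.000000, y=-1.300000:
  k1 = f(0.000000, -1.300000) = -2.766000
  k2 = f(0.205000, -1.867030) = -3.287668
  y ← -1.300000 + 0.41·(-3.287668) = -2.647944
t=0.410000, y=-2.647944:
  k1 = f(0.410000, -2.647944) = -4.006108
  k2 = f(0.615000, -3.469196) = -4.761660
  y ← -2.647944 + 0.41·(-4.761660) = -4.600224
t=0.820000, y=-4.600224:
  k1 = f(0.820000, -4.600224) = -5.802206
  k2 = f(1.025000, -5.789677) = -6.896503
  y ← -4.600224 + 0.41·(-6.896503) = -7.427790
y(1.23) ≈ -7.4278

-7.4278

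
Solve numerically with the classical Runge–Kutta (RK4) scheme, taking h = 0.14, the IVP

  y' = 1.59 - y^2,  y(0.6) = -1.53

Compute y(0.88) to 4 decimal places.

RK4: k1 = f(t_n, y_n); k2 = f(t_n + h/2, y_n + (h/2)·k1); k3 = f(t_n + h/2, y_n + (h/2)·k2); k4 = f(t_n + h, y_n + h·k3); y_{n+1} = y_n + (h/6)·(k1 + 2k2 + 2k3 + k4).
t=0.600000, y=-1.530000:
  k1 = f(0.600000, -1.530000) = -0.750900
  k2 = f(0.670000, -1.582563) = -0.914506
  k3 = f(0.670000, -1.594015) = -0.950885
  k4 = f(0.740000, -1.663124) = -1.175981
  y ← -1.530000 + (0.14/6)·(k1 + 2k2 + 2k3 + k4) = -1.662012
t=0.740000, y=-1.662012:
  k1 = f(0.740000, -1.662012) = -1.172284
  k2 = f(0.810000, -1.744072) = -1.451787
  k3 = f(0.810000, -1.763637) = -1.520416
  k4 = f(0.880000, -1.874870) = -1.925139
  y ← -1.662012 + (0.14/6)·(k1 + 2k2 + 2k3 + k4) = -1.872988
y(0.88) ≈ -1.8730

-1.8730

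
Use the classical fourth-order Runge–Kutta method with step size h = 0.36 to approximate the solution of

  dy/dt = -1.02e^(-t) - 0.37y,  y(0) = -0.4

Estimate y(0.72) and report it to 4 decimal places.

-0.7588

RK4: k1 = f(t_n, y_n); k2 = f(t_n + h/2, y_n + (h/2)·k1); k3 = f(t_n + h/2, y_n + (h/2)·k2); k4 = f(t_n + h, y_n + h·k3); y_{n+1} = y_n + (h/6)·(k1 + 2k2 + 2k3 + k4).
t=0.000000, y=-0.400000:
  k1 = f(0.000000, -0.400000) = -0.872000
  k2 = f(0.180000, -0.556960) = -0.645900
  k3 = f(0.180000, -0.516262) = -0.660959
  k4 = f(0.360000, -0.637945) = -0.475590
  y ← -0.400000 + (0.36/6)·(k1 + 2k2 + 2k3 + k4) = -0.637678
t=0.360000, y=-0.637678:
  k1 = f(0.360000, -0.637678) = -0.475689
  k2 = f(0.540000, -0.723302) = -0.326781
  k3 = f(0.540000, -0.696499) = -0.336699
  k4 = f(0.720000, -0.758890) = -0.215698
  y ← -0.637678 + (0.36/6)·(k1 + 2k2 + 2k3 + k4) = -0.758779
y(0.72) ≈ -0.7588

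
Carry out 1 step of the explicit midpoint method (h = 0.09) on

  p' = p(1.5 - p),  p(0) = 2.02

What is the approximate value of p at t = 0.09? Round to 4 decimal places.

1.9361

Midpoint: k1 = f(t_n, p_n); k2 = f(t_n + h/2, p_n + (h/2)·k1); p_{n+1} = p_n + h·k2.
t=0.000000, p=2.020000:
  k1 = f(0.000000, 2.020000) = -1.050400
  k2 = f(0.045000, 1.972732) = -0.932574
  p ← 2.020000 + 0.09·(-0.932574) = 1.936068
p(0.09) ≈ 1.9361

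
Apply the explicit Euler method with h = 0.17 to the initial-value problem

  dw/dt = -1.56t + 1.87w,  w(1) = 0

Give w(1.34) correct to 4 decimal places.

-0.6598

Euler: w_{n+1} = w_n + h·f(t_n, w_n).
t=1.000000, w=0.000000: f=-1.560000 → w ← 0.000000 + 0.17·(-1.560000) = -0.265200
t=1.170000, w=-0.265200: f=-2.321124 → w ← -0.265200 + 0.17·(-2.321124) = -0.659791
w(1.34) ≈ -0.6598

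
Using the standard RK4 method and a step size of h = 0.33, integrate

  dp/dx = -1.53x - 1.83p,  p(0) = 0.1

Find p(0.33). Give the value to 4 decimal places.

RK4: k1 = f(x_n, p_n); k2 = f(x_n + h/2, p_n + (h/2)·k1); k3 = f(x_n + h/2, p_n + (h/2)·k2); k4 = f(x_n + h, p_n + h·k3); p_{n+1} = p_n + (h/6)·(k1 + 2k2 + 2k3 + k4).
x=0.000000, p=0.100000:
  k1 = f(0.000000, 0.100000) = -0.183000
  k2 = f(0.165000, 0.069805) = -0.380193
  k3 = f(0.165000, 0.037268) = -0.320651
  k4 = f(0.330000, -0.005815) = -0.494259
  p ← 0.100000 + (0.33/6)·(k1 + 2k2 + 2k3 + k4) = -0.014342
p(0.33) ≈ -0.0143

-0.0143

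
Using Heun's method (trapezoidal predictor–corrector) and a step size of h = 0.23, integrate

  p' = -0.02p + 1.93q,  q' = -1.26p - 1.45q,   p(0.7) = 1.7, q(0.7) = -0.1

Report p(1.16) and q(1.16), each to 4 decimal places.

1.2642, -0.6848

Heun on (p,q): k1 = f(t_n, state_n); k2 = f(t_n + h, state_n + h·k1); state_{n+1} = state_n + (h/2)·(k1 + k2).
0.700000: (1.700000, -0.100000)
  k1 = (-0.227000, -1.997000)
  predictor → (1.647790, -0.559310)
  k2 = (-1.112424, -1.265216)
  → (1.545966, -0.475155)
0.930000: (1.545966, -0.475155)
  k1 = (-0.947968, -1.258943)
  predictor → (1.327934, -0.764712)
  k2 = (-1.502452, -0.564364)
  → (1.264168, -0.684835)
(p(1.16), q(1.16)) ≈ (1.2642, -0.6848)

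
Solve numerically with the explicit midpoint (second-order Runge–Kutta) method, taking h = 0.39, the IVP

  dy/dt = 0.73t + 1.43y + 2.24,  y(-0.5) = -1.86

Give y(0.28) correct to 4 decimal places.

-2.6294

Midpoint: k1 = f(t_n, y_n); k2 = f(t_n + h/2, y_n + (h/2)·k1); y_{n+1} = y_n + h·k2.
t=-0.500000, y=-1.860000:
  k1 = f(-0.500000, -1.860000) = -0.784800
  k2 = f(-0.305000, -2.013036) = -0.861291
  y ← -1.860000 + 0.39·(-0.861291) = -2.195904
t=-0.110000, y=-2.195904:
  k1 = f(-0.110000, -2.195904) = -0.980442
  k2 = f(0.085000, -2.387090) = -1.111489
  y ← -2.195904 + 0.39·(-1.111489) = -2.629384
y(0.28) ≈ -2.6294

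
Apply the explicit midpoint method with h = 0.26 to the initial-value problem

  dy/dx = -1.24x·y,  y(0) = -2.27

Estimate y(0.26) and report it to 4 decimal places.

Midpoint: k1 = f(x_n, y_n); k2 = f(x_n + h/2, y_n + (h/2)·k1); y_{n+1} = y_n + h·k2.
x=0.000000, y=-2.270000:
  k1 = f(0.000000, -2.270000) = 0.000000
  k2 = f(0.130000, -2.270000) = 0.365924
  y ← -2.270000 + 0.26·0.365924 = -2.174860
y(0.26) ≈ -2.1749

-2.1749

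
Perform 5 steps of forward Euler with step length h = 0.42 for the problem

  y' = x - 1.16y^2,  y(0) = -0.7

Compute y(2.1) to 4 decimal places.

Euler: y_{n+1} = y_n + h·f(x_n, y_n).
x=0.000000, y=-0.700000: f=-0.568400 → y ← -0.700000 + 0.42·(-0.568400) = -0.938728
x=0.420000, y=-0.938728: f=-0.602204 → y ← -0.938728 + 0.42·(-0.602204) = -1.191654
x=0.840000, y=-1.191654: f=-0.807245 → y ← -1.191654 + 0.42·(-0.807245) = -1.530696
x=1.260000, y=-1.530696: f=-1.457916 → y ← -1.530696 + 0.42·(-1.457916) = -2.143021
x=1.680000, y=-2.143021: f=-3.647346 → y ← -2.143021 + 0.42·(-3.647346) = -3.674907
y(2.1) ≈ -3.6749

-3.6749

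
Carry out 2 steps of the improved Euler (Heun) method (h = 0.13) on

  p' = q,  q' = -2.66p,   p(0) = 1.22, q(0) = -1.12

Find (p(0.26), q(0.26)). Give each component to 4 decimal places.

Heun on (p,q): k1 = f(t_n, state_n); k2 = f(t_n + h, state_n + h·k1); state_{n+1} = state_n + (h/2)·(k1 + k2).
0.000000: (1.220000, -1.120000)
  k1 = (-1.120000, -3.245200)
  predictor → (1.074400, -1.541876)
  k2 = (-1.541876, -2.857904)
  → (1.046978, -1.516702)
0.130000: (1.046978, -1.516702)
  k1 = (-1.516702, -2.784962)
  predictor → (0.849807, -1.878747)
  k2 = (-1.878747, -2.260486)
  → (0.826274, -1.844656)
(p(0.26), q(0.26)) ≈ (0.8263, -1.8447)

0.8263, -1.8447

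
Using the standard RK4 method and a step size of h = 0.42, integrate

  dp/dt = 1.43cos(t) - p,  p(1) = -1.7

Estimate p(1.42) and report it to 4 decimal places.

RK4: k1 = f(t_n, p_n); k2 = f(t_n + h/2, p_n + (h/2)·k1); k3 = f(t_n + h/2, p_n + (h/2)·k2); k4 = f(t_n + h, p_n + h·k3); p_{n+1} = p_n + (h/6)·(k1 + 2k2 + 2k3 + k4).
t=1.000000, p=-1.700000:
  k1 = f(1.000000, -1.700000) = 2.472632
  k2 = f(1.210000, -1.180747) = 1.685565
  k3 = f(1.210000, -1.346031) = 1.850849
  k4 = f(1.420000, -0.922643) = 1.137466
  p ← -1.700000 + (0.42/6)·(k1 + 2k2 + 2k3 + k4) = -0.952195
p(1.42) ≈ -0.9522

-0.9522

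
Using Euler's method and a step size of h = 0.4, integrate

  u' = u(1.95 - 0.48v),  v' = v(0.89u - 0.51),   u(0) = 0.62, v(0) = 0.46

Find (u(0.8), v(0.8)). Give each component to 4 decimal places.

Euler on (u,v): u_{n+1} = u_n + h·u', v_{n+1} = v_n + h·v'.
0.000000: (0.620000, 0.460000); f=(1.072104, 0.019228) → (1.048842, 0.467691)
0.400000: (1.048842, 0.467691); f=(1.809785, 0.198053) → (1.772756, 0.546912)
(u(0.8), v(0.8)) ≈ (1.7728, 0.5469)

1.7728, 0.5469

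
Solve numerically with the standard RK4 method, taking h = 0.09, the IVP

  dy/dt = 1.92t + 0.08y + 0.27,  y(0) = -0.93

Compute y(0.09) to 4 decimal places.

-0.9045

RK4: k1 = f(t_n, y_n); k2 = f(t_n + h/2, y_n + (h/2)·k1); k3 = f(t_n + h/2, y_n + (h/2)·k2); k4 = f(t_n + h, y_n + h·k3); y_{n+1} = y_n + (h/6)·(k1 + 2k2 + 2k3 + k4).
t=0.000000, y=-0.930000:
  k1 = f(0.000000, -0.930000) = 0.195600
  k2 = f(0.045000, -0.921198) = 0.282704
  k3 = f(0.045000, -0.917278) = 0.283018
  k4 = f(0.090000, -0.904528) = 0.370438
  y ← -0.930000 + (0.09/6)·(k1 + 2k2 + 2k3 + k4) = -0.904538
y(0.09) ≈ -0.9045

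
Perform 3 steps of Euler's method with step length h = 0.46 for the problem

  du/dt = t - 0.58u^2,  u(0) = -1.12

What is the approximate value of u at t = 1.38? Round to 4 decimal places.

-2.2562

Euler: u_{n+1} = u_n + h·f(t_n, u_n).
t=0.000000, u=-1.120000: f=-0.727552 → u ← -1.120000 + 0.46·(-0.727552) = -1.454674
t=0.460000, u=-1.454674: f=-0.767324 → u ← -1.454674 + 0.46·(-0.767324) = -1.807643
t=0.920000, u=-1.807643: f=-0.975193 → u ← -1.807643 + 0.46·(-0.975193) = -2.256232
u(1.38) ≈ -2.2562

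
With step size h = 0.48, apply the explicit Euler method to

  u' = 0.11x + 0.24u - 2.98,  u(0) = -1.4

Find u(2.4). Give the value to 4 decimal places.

-11.1313

Euler: u_{n+1} = u_n + h·f(x_n, u_n).
x=0.000000, u=-1.400000: f=-3.316000 → u ← -1.400000 + 0.48·(-3.316000) = -2.991680
x=0.480000, u=-2.991680: f=-3.645203 → u ← -2.991680 + 0.48·(-3.645203) = -4.741378
x=0.960000, u=-4.741378: f=-4.012331 → u ← -4.741378 + 0.48·(-4.012331) = -6.667296
x=1.440000, u=-6.667296: f=-4.421751 → u ← -6.667296 + 0.48·(-4.421751) = -8.789737
x=1.920000, u=-8.789737: f=-4.878337 → u ← -8.789737 + 0.48·(-4.878337) = -11.131338
u(2.4) ≈ -11.1313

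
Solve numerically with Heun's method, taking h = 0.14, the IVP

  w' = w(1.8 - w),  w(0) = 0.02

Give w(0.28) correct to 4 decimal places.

0.0327

Heun: k1 = f(t_n, w_n); k2 = f(t_n + h, w_n + h·k1); w_{n+1} = w_n + (h/2)·(k1 + k2).
t=0.000000, w=0.020000:
  k1 = f(0.000000, 0.020000) = 0.035600
  k2 = f(0.140000, 0.024984) = 0.044347
  w ← 0.020000 + (0.14/2)·(0.035600 + 0.044347) = 0.025596
t=0.140000, w=0.025596:
  k1 = f(0.140000, 0.025596) = 0.045418
  k2 = f(0.280000, 0.031955) = 0.056498
  w ← 0.025596 + (0.14/2)·(0.045418 + 0.056498) = 0.032730
w(0.28) ≈ 0.0327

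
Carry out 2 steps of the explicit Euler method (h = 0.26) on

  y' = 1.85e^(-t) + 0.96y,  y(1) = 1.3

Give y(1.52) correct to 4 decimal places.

2.3875

Euler: y_{n+1} = y_n + h·f(t_n, y_n).
t=1.000000, y=1.300000: f=1.928577 → y ← 1.300000 + 0.26·1.928577 = 1.801430
t=1.260000, y=1.801430: f=2.254133 → y ← 1.801430 + 0.26·2.254133 = 2.387505
y(1.52) ≈ 2.3875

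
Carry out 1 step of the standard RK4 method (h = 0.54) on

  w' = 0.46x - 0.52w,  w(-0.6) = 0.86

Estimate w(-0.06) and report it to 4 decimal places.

RK4: k1 = f(x_n, w_n); k2 = f(x_n + h/2, w_n + (h/2)·k1); k3 = f(x_n + h/2, w_n + (h/2)·k2); k4 = f(x_n + h, w_n + h·k3); w_{n+1} = w_n + (h/6)·(k1 + 2k2 + 2k3 + k4).
x=-0.600000, w=0.860000:
  k1 = f(-0.600000, 0.860000) = -0.723200
  k2 = f(-0.330000, 0.664736) = -0.497463
  k3 = f(-0.330000, 0.725685) = -0.529156
  k4 = f(-0.060000, 0.574256) = -0.326213
  w ← 0.860000 + (0.54/6)·(k1 + 2k2 + 2k3 + k4) = 0.580761
w(-0.06) ≈ 0.5808

0.5808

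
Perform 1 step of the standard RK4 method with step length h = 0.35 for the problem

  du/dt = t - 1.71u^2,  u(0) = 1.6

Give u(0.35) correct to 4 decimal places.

0.8432

RK4: k1 = f(t_n, u_n); k2 = f(t_n + h/2, u_n + (h/2)·k1); k3 = f(t_n + h/2, u_n + (h/2)·k2); k4 = f(t_n + h, u_n + h·k3); u_{n+1} = u_n + (h/6)·(k1 + 2k2 + 2k3 + k4).
t=0.000000, u=1.600000:
  k1 = f(0.000000, 1.600000) = -4.377600
  k2 = f(0.175000, 0.833920) = -1.014173
  k3 = f(0.175000, 1.422520) = -3.285292
  k4 = f(0.350000, 0.450148) = 0.003497
  u ← 1.600000 + (0.35/6)·(k1 + 2k2 + 2k3 + k4) = 0.843240
u(0.35) ≈ 0.8432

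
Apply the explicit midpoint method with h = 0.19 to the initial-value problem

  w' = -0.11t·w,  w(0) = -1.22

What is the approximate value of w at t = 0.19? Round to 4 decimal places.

-1.2176

Midpoint: k1 = f(t_n, w_n); k2 = f(t_n + h/2, w_n + (h/2)·k1); w_{n+1} = w_n + h·k2.
t=0.000000, w=-1.220000:
  k1 = f(0.000000, -1.220000) = 0.000000
  k2 = f(0.095000, -1.220000) = 0.012749
  w ← -1.220000 + 0.19·0.012749 = -1.217578
w(0.19) ≈ -1.2176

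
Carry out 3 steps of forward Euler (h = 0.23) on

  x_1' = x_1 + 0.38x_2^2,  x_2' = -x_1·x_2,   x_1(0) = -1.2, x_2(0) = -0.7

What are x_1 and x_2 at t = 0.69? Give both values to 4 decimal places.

Euler on (x_1,x_2): x_1_{n+1} = x_1_n + h·x_1', x_2_{n+1} = x_2_n + h·x_2'.
0.000000: (-1.200000, -0.700000); f=(-1.013800, -0.840000) → (-1.433174, -0.893200)
0.230000: (-1.433174, -0.893200); f=(-1.130008, -1.280111) → (-1.693076, -1.187626)
0.460000: (-1.693076, -1.187626); f=(-1.157103, -2.010740) → (-1.959209, -1.650096)
(x_1(0.69), x_2(0.69)) ≈ (-1.9592, -1.6501)

-1.9592, -1.6501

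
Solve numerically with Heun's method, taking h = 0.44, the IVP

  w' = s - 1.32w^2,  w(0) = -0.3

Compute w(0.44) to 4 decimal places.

Heun: k1 = f(s_n, w_n); k2 = f(s_n + h, w_n + h·k1); w_{n+1} = w_n + (h/2)·(k1 + k2).
s=0.000000, w=-0.300000:
  k1 = f(0.000000, -0.300000) = -0.118800
  k2 = f(0.440000, -0.352272) = 0.276194
  w ← -0.300000 + (0.44/2)·(-0.118800 + 0.276194) = -0.265373
w(0.44) ≈ -0.2654

-0.2654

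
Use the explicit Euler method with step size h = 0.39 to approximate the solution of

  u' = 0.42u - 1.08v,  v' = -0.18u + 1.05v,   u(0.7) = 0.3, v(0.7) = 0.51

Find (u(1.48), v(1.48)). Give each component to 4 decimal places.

Euler on (u,v): u_{n+1} = u_n + h·u', v_{n+1} = v_n + h·v'.
0.700000: (0.300000, 0.510000); f=(-0.424800, 0.481500) → (0.134328, 0.697785)
1.090000: (0.134328, 0.697785); f=(-0.697190, 0.708495) → (-0.137576, 0.974098)
(u(1.48), v(1.48)) ≈ (-0.1376, 0.9741)

-0.1376, 0.9741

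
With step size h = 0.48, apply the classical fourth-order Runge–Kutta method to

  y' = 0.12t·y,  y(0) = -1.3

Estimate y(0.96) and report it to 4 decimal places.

RK4: k1 = f(t_n, y_n); k2 = f(t_n + h/2, y_n + (h/2)·k1); k3 = f(t_n + h/2, y_n + (h/2)·k2); k4 = f(t_n + h, y_n + h·k3); y_{n+1} = y_n + (h/6)·(k1 + 2k2 + 2k3 + k4).
t=0.000000, y=-1.300000:
  k1 = f(0.000000, -1.300000) = 0.000000
  k2 = f(0.240000, -1.300000) = -0.037440
  k3 = f(0.240000, -1.308986) = -0.037699
  k4 = f(0.480000, -1.318095) = -0.075922
  y ← -1.300000 + (0.48/6)·(k1 + 2k2 + 2k3 + k4) = -1.318096
t=0.480000, y=-1.318096:
  k1 = f(0.480000, -1.318096) = -0.075922
  k2 = f(0.720000, -1.336317) = -0.115458
  k3 = f(0.720000, -1.345806) = -0.116278
  k4 = f(0.960000, -1.373909) = -0.158274
  y ← -1.318096 + (0.48/6)·(k1 + 2k2 + 2k3 + k4) = -1.373909
y(0.96) ≈ -1.3739

-1.3739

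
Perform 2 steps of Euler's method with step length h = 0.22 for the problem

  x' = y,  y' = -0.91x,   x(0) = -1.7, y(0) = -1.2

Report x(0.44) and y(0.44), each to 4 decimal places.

Euler on (x,y): x_{n+1} = x_n + h·x', y_{n+1} = y_n + h·y'.
0.000000: (-1.700000, -1.200000); f=(-1.200000, 1.547000) → (-1.964000, -0.859660)
0.220000: (-1.964000, -0.859660); f=(-0.859660, 1.787240) → (-2.153125, -0.466467)
(x(0.44), y(0.44)) ≈ (-2.1531, -0.4665)

-2.1531, -0.4665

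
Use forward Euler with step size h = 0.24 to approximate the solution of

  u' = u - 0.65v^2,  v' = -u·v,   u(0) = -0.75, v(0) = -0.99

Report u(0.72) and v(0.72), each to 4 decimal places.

Euler on (u,v): u_{n+1} = u_n + h·u', v_{n+1} = v_n + h·v'.
0.000000: (-0.750000, -0.990000); f=(-1.387065, -0.742500) → (-1.082896, -1.168200)
0.240000: (-1.082896, -1.168200); f=(-1.969945, -1.265039) → (-1.555682, -1.471809)
0.480000: (-1.555682, -1.471809); f=(-2.963727, -2.289668) → (-2.266977, -2.021330)
(u(0.72), v(0.72)) ≈ (-2.2670, -2.0213)

-2.2670, -2.0213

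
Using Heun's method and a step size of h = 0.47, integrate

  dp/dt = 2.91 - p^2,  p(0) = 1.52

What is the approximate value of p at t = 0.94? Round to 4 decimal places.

1.6224

Heun: k1 = f(t_n, p_n); k2 = f(t_n + h, p_n + h·k1); p_{n+1} = p_n + (h/2)·(k1 + k2).
t=0.000000, p=1.520000:
  k1 = f(0.000000, 1.520000) = 0.599600
  k2 = f(0.470000, 1.801812) = -0.336526
  p ← 1.520000 + (0.47/2)·(0.599600 + (-0.336526)) = 1.581822
t=0.470000, p=1.581822:
  k1 = f(0.470000, 1.581822) = 0.407838
  k2 = f(0.940000, 1.773506) = -0.235324
  p ← 1.581822 + (0.47/2)·(0.407838 + (-0.235324)) = 1.622363
p(0.94) ≈ 1.6224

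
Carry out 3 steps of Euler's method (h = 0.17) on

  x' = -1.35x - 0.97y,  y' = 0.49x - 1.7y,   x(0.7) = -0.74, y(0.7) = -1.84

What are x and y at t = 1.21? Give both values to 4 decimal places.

0.1800, -0.7066

Euler on (x,y): x_{n+1} = x_n + h·x', y_{n+1} = y_n + h·y'.
0.700000: (-0.740000, -1.840000); f=(2.783800, 2.765400) → (-0.266754, -1.369882)
0.870000: (-0.266754, -1.369882); f=(1.688903, 2.198090) → (0.020360, -0.996207)
1.040000: (0.020360, -0.996207); f=(0.938835, 1.703528) → (0.179962, -0.706607)
(x(1.21), y(1.21)) ≈ (0.1800, -0.7066)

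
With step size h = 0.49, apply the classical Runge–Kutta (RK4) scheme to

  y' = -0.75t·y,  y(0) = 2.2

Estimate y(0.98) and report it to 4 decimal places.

1.5346

RK4: k1 = f(t_n, y_n); k2 = f(t_n + h/2, y_n + (h/2)·k1); k3 = f(t_n + h/2, y_n + (h/2)·k2); k4 = f(t_n + h, y_n + h·k3); y_{n+1} = y_n + (h/6)·(k1 + 2k2 + 2k3 + k4).
t=0.000000, y=2.200000:
  k1 = f(0.000000, 2.200000) = 0.000000
  k2 = f(0.245000, 2.200000) = -0.404250
  k3 = f(0.245000, 2.100959) = -0.386051
  k4 = f(0.490000, 2.010835) = -0.738982
  y ← 2.200000 + (0.49/6)·(k1 + 2k2 + 2k3 + k4) = 2.010567
t=0.490000, y=2.010567:
  k1 = f(0.490000, 2.010567) = -0.738883
  k2 = f(0.735000, 1.829541) = -1.008534
  k3 = f(0.735000, 1.763476) = -0.972116
  k4 = f(0.980000, 1.534230) = -1.127659
  y ← 2.010567 + (0.49/6)·(k1 + 2k2 + 2k3 + k4) = 1.534627
y(0.98) ≈ 1.5346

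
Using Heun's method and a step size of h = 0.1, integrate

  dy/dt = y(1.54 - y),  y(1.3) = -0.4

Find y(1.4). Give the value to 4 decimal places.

-0.4870

Heun: k1 = f(t_n, y_n); k2 = f(t_n + h, y_n + h·k1); y_{n+1} = y_n + (h/2)·(k1 + k2).
t=1.300000, y=-0.400000:
  k1 = f(1.300000, -0.400000) = -0.776000
  k2 = f(1.400000, -0.477600) = -0.963606
  y ← -0.400000 + (0.1/2)·(-0.776000 + (-0.963606)) = -0.486980
y(1.4) ≈ -0.4870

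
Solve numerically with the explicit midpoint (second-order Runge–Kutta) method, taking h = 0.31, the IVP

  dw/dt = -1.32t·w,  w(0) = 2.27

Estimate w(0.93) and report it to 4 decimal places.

Midpoint: k1 = f(t_n, w_n); k2 = f(t_n + h/2, w_n + (h/2)·k1); w_{n+1} = w_n + h·k2.
t=0.000000, w=2.270000:
  k1 = f(0.000000, 2.270000) = 0.000000
  k2 = f(0.155000, 2.270000) = -0.464442
  w ← 2.270000 + 0.31·(-0.464442) = 2.126023
t=0.310000, w=2.126023:
  k1 = f(0.310000, 2.126023) = -0.869969
  k2 = f(0.465000, 1.991178) = -1.222185
  w ← 2.126023 + 0.31·(-1.222185) = 1.747146
t=0.620000, w=1.747146:
  k1 = f(0.620000, 1.747146) = -1.429864
  k2 = f(0.775000, 1.525517) = -1.560604
  w ← 1.747146 + 0.31·(-1.560604) = 1.263359
w(0.93) ≈ 1.2634

1.2634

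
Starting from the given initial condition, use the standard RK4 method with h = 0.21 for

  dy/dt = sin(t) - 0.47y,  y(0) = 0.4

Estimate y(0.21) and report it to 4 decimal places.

RK4: k1 = f(t_n, y_n); k2 = f(t_n + h/2, y_n + (h/2)·k1); k3 = f(t_n + h/2, y_n + (h/2)·k2); k4 = f(t_n + h, y_n + h·k3); y_{n+1} = y_n + (h/6)·(k1 + 2k2 + 2k3 + k4).
t=0.000000, y=0.400000:
  k1 = f(0.000000, 0.400000) = -0.188000
  k2 = f(0.105000, 0.380260) = -0.073915
  k3 = f(0.105000, 0.392239) = -0.079545
  k4 = f(0.210000, 0.383296) = 0.028311
  y ← 0.400000 + (0.21/6)·(k1 + 2k2 + 2k3 + k4) = 0.383669
y(0.21) ≈ 0.3837

0.3837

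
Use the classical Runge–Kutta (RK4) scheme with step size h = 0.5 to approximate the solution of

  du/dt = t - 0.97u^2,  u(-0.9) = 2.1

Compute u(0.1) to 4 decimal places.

RK4: k1 = f(t_n, u_n); k2 = f(t_n + h/2, u_n + (h/2)·k1); k3 = f(t_n + h/2, u_n + (h/2)·k2); k4 = f(t_n + h, u_n + h·k3); u_{n+1} = u_n + (h/6)·(k1 + 2k2 + 2k3 + k4).
t=-0.900000, u=2.100000:
  k1 = f(-0.900000, 2.100000) = -5.177700
  k2 = f(-0.650000, 0.805575) = -1.279483
  k3 = f(-0.650000, 1.780129) = -3.723795
  k4 = f(-0.400000, 0.238103) = -0.454992
  u ← 2.100000 + (0.5/6)·(k1 + 2k2 + 2k3 + k4) = 0.796729
t=-0.400000, u=0.796729:
  k1 = f(-0.400000, 0.796729) = -1.015734
  k2 = f(-0.150000, 0.542796) = -0.435788
  k3 = f(-0.150000, 0.687782) = -0.608853
  k4 = f(0.100000, 0.492303) = -0.135091
  u ← 0.796729 + (0.5/6)·(k1 + 2k2 + 2k3 + k4) = 0.526720
u(0.1) ≈ 0.5267

0.5267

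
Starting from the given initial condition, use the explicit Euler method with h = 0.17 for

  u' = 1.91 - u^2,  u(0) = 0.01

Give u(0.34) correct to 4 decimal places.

Euler: u_{n+1} = u_n + h·f(s_n, u_n).
s=0.000000, u=0.010000: f=1.909900 → u ← 0.010000 + 0.17·1.909900 = 0.334683
s=0.170000, u=0.334683: f=1.797987 → u ← 0.334683 + 0.17·1.797987 = 0.640341
u(0.34) ≈ 0.6403

0.6403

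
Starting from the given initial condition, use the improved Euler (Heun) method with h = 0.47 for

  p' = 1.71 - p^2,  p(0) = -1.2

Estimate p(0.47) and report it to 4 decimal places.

Heun: k1 = f(t_n, p_n); k2 = f(t_n + h, p_n + h·k1); p_{n+1} = p_n + (h/2)·(k1 + k2).
t=0.000000, p=-1.200000:
  k1 = f(0.000000, -1.200000) = 0.270000
  k2 = f(0.470000, -1.073100) = 0.558456
  p ← -1.200000 + (0.47/2)·(0.270000 + 0.558456) = -1.005313
p(0.47) ≈ -1.0053

-1.0053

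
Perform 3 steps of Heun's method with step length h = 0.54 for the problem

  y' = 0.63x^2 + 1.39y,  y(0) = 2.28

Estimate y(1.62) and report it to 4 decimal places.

20.7164

Heun: k1 = f(x_n, y_n); k2 = f(x_n + h, y_n + h·k1); y_{n+1} = y_n + (h/2)·(k1 + k2).
x=0.000000, y=2.280000:
  k1 = f(0.000000, 2.280000) = 3.169200
  k2 = f(0.540000, 3.991368) = 5.731710
  y ← 2.280000 + (0.54/2)·(3.169200 + 5.731710) = 4.683246
x=0.540000, y=4.683246:
  k1 = f(0.540000, 4.683246) = 6.693419
  k2 = f(1.080000, 8.297692) = 12.268624
  y ← 4.683246 + (0.54/2)·(6.693419 + 12.268624) = 9.802997
x=1.080000, y=9.802997:
  k1 = f(1.080000, 9.802997) = 14.360998
  k2 = f(1.620000, 17.557936) = 26.058903
  y ← 9.802997 + (0.54/2)·(14.360998 + 26.058903) = 20.716371
y(1.62) ≈ 20.7164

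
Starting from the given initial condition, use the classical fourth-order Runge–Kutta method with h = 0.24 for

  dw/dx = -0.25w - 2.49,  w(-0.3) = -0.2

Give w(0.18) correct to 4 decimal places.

-1.3037

RK4: k1 = f(x_n, w_n); k2 = f(x_n + h/2, w_n + (h/2)·k1); k3 = f(x_n + h/2, w_n + (h/2)·k2); k4 = f(x_n + h, w_n + h·k3); w_{n+1} = w_n + (h/6)·(k1 + 2k2 + 2k3 + k4).
x=-0.300000, w=-0.200000:
  k1 = f(-0.300000, -0.200000) = -2.440000
  k2 = f(-0.180000, -0.492800) = -2.366800
  k3 = f(-0.180000, -0.484016) = -2.368996
  k4 = f(-0.060000, -0.768559) = -2.297860
  w ← -0.200000 + (0.24/6)·(k1 + 2k2 + 2k3 + k4) = -0.768378
x=-0.060000, w=-0.768378:
  k1 = f(-0.060000, -0.768378) = -2.297905
  k2 = f(0.060000, -1.044127) = -2.228968
  k3 = f(0.060000, -1.035854) = -2.231036
  k4 = f(0.180000, -1.303827) = -2.164043
  w ← -0.768378 + (0.24/6)·(k1 + 2k2 + 2k3 + k4) = -1.303656
w(0.18) ≈ -1.3037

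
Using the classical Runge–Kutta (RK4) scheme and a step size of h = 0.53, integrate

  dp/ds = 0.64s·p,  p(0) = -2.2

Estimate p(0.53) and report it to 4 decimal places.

-2.4069

RK4: k1 = f(s_n, p_n); k2 = f(s_n + h/2, p_n + (h/2)·k1); k3 = f(s_n + h/2, p_n + (h/2)·k2); k4 = f(s_n + h, p_n + h·k3); p_{n+1} = p_n + (h/6)·(k1 + 2k2 + 2k3 + k4).
s=0.000000, p=-2.200000:
  k1 = f(0.000000, -2.200000) = 0.000000
  k2 = f(0.265000, -2.200000) = -0.373120
  k3 = f(0.265000, -2.298877) = -0.389890
  k4 = f(0.530000, -2.406641) = -0.816333
  p ← -2.200000 + (0.53/6)·(k1 + 2k2 + 2k3 + k4) = -2.406908
p(0.53) ≈ -2.4069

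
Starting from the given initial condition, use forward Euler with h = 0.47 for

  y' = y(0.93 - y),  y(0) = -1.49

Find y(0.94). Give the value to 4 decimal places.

-9.3437

Euler: y_{n+1} = y_n + h·f(t_n, y_n).
t=0.000000, y=-1.490000: f=-3.605800 → y ← -1.490000 + 0.47·(-3.605800) = -3.184726
t=0.470000, y=-3.184726: f=-13.104275 → y ← -3.184726 + 0.47·(-13.104275) = -9.343735
y(0.94) ≈ -9.3437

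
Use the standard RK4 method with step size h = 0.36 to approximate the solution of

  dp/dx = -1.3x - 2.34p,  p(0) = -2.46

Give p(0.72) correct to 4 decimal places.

RK4: k1 = f(x_n, p_n); k2 = f(x_n + h/2, p_n + (h/2)·k1); k3 = f(x_n + h/2, p_n + (h/2)·k2); k4 = f(x_n + h, p_n + h·k3); p_{n+1} = p_n + (h/6)·(k1 + 2k2 + 2k3 + k4).
x=0.000000, p=-2.460000:
  k1 = f(0.000000, -2.460000) = 5.756400
  k2 = f(0.180000, -1.423848) = 3.097804
  k3 = f(0.180000, -1.902395) = 4.217605
  k4 = f(0.360000, -0.941662) = 1.735490
  p ← -2.460000 + (0.36/6)·(k1 + 2k2 + 2k3 + k4) = -1.132638
x=0.360000, p=-1.132638:
  k1 = f(0.360000, -1.132638) = 2.182372
  k2 = f(0.540000, -0.739811) = 1.029157
  k3 = f(0.540000, -0.947389) = 1.514891
  k4 = f(0.720000, -0.587277) = 0.438228
  p ← -1.132638 + (0.36/6)·(k1 + 2k2 + 2k3 + k4) = -0.670116
p(0.72) ≈ -0.6701

-0.6701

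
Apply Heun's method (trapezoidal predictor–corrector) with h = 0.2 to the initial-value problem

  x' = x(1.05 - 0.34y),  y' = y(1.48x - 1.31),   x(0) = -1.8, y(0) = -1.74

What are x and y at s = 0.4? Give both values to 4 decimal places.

Heun on (x,y): k1 = f(s_n, state_n); k2 = f(s_n + h, state_n + h·k1); state_{n+1} = state_n + (h/2)·(k1 + k2).
0.000000: (-1.800000, -1.740000)
  k1 = (-2.954880, 6.914760)
  predictor → (-2.390976, -0.357048)
  k2 = (-2.800780, 1.731199)
  → (-2.375566, -0.875404)
0.200000: (-2.375566, -0.875404)
  k1 = (-3.201402, 4.224558)
  predictor → (-3.015846, -0.030492)
  k2 = (-3.197905, 0.176047)
  → (-3.015497, -0.435344)
(x(0.4), y(0.4)) ≈ (-3.0155, -0.4353)

-3.0155, -0.4353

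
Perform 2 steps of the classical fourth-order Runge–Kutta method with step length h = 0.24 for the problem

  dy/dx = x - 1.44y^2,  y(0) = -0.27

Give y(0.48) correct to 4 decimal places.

RK4: k1 = f(x_n, y_n); k2 = f(x_n + h/2, y_n + (h/2)·k1); k3 = f(x_n + h/2, y_n + (h/2)·k2); k4 = f(x_n + h, y_n + h·k3); y_{n+1} = y_n + (h/6)·(k1 + 2k2 + 2k3 + k4).
x=0.000000, y=-0.270000:
  k1 = f(0.000000, -0.270000) = -0.104976
  k2 = f(0.120000, -0.282597) = 0.005000
  k3 = f(0.120000, -0.269400) = 0.015490
  k4 = f(0.240000, -0.266282) = 0.137895
  y ← -0.270000 + (0.24/6)·(k1 + 2k2 + 2k3 + k4) = -0.267044
x=0.240000, y=-0.267044:
  k1 = f(0.240000, -0.267044) = 0.137310
  k2 = f(0.360000, -0.250567) = 0.269591
  k3 = f(0.360000, -0.234693) = 0.280684
  k4 = f(0.480000, -0.199680) = 0.422584
  y ← -0.267044 + (0.24/6)·(k1 + 2k2 + 2k3 + k4) = -0.200626
y(0.48) ≈ -0.2006

-0.2006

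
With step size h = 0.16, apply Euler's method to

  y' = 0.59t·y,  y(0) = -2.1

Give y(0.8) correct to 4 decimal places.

Euler: y_{n+1} = y_n + h·f(t_n, y_n).
t=0.000000, y=-2.100000: f=0.000000 → y ← -2.100000 + 0.16·0.000000 = -2.100000
t=0.160000, y=-2.100000: f=-0.198240 → y ← -2.100000 + 0.16·(-0.198240) = -2.131718
t=0.320000, y=-2.131718: f=-0.402468 → y ← -2.131718 + 0.16·(-0.402468) = -2.196113
t=0.480000, y=-2.196113: f=-0.621939 → y ← -2.196113 + 0.16·(-0.621939) = -2.295624
t=0.640000, y=-2.295624: f=-0.866827 → y ← -2.295624 + 0.16·(-0.866827) = -2.434316
y(0.8) ≈ -2.4343

-2.4343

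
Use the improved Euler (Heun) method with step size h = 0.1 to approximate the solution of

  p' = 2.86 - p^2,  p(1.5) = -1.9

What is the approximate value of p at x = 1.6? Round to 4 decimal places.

-1.9895

Heun: k1 = f(x_n, p_n); k2 = f(x_n + h, p_n + h·k1); p_{n+1} = p_n + (h/2)·(k1 + k2).
x=1.500000, p=-1.900000:
  k1 = f(1.500000, -1.900000) = -0.750000
  k2 = f(1.600000, -1.975000) = -1.040625
  p ← -1.900000 + (0.1/2)·(-0.750000 + (-1.040625)) = -1.989531
p(1.6) ≈ -1.9895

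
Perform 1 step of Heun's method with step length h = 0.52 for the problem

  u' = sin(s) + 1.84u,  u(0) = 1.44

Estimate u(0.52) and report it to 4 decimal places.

3.6061

Heun: k1 = f(s_n, u_n); k2 = f(s_n + h, u_n + h·k1); u_{n+1} = u_n + (h/2)·(k1 + k2).
s=0.000000, u=1.440000:
  k1 = f(0.000000, 1.440000) = 2.649600
  k2 = f(0.520000, 2.817792) = 5.681617
  u ← 1.440000 + (0.52/2)·(2.649600 + 5.681617) = 3.606117
u(0.52) ≈ 3.6061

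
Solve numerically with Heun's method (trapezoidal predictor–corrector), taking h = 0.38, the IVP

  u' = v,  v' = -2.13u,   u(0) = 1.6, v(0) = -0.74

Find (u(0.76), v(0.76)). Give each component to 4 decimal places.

0.1777, -2.4941

Heun on (u,v): k1 = f(t_n, state_n); k2 = f(t_n + h, state_n + h·k1); state_{n+1} = state_n + (h/2)·(k1 + k2).
0.000000: (1.600000, -0.740000)
  k1 = (-0.740000, -3.408000)
  predictor → (1.318800, -2.035040)
  k2 = (-2.035040, -2.809044)
  → (1.072742, -1.921238)
0.380000: (1.072742, -1.921238)
  k1 = (-1.921238, -2.284941)
  predictor → (0.342672, -2.789516)
  k2 = (-2.789516, -0.729891)
  → (0.177699, -2.494056)
(u(0.76), v(0.76)) ≈ (0.1777, -2.4941)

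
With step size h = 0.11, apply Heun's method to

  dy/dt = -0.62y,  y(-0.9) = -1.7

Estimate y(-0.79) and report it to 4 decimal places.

Heun: k1 = f(t_n, y_n); k2 = f(t_n + h, y_n + h·k1); y_{n+1} = y_n + (h/2)·(k1 + k2).
t=-0.900000, y=-1.700000:
  k1 = f(-0.900000, -1.700000) = 1.054000
  k2 = f(-0.790000, -1.584060) = 0.982117
  y ← -1.700000 + (0.11/2)·(1.054000 + 0.982117) = -1.588014
y(-0.79) ≈ -1.5880

-1.5880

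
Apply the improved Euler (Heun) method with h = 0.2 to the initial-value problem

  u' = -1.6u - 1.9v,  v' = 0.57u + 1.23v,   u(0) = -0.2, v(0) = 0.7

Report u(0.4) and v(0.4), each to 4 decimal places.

-0.5958, 1.0306

Heun on (u,v): k1 = f(x_n, state_n); k2 = f(x_n + h, state_n + h·k1); state_{n+1} = state_n + (h/2)·(k1 + k2).
0.000000: (-0.200000, 0.700000)
  k1 = (-1.010000, 0.747000)
  predictor → (-0.402000, 0.849400)
  k2 = (-0.970660, 0.815622)
  → (-0.398066, 0.856262)
0.200000: (-0.398066, 0.856262)
  k1 = (-0.989993, 0.826305)
  predictor → (-0.596065, 1.021523)
  k2 = (-0.987191, 0.916717)
  → (-0.595784, 1.030564)
(u(0.4), v(0.4)) ≈ (-0.5958, 1.0306)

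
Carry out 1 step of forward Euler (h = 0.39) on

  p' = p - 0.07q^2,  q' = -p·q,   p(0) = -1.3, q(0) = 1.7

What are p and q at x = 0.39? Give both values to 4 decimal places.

-1.8859, 2.5619

Euler on (p,q): p_{n+1} = p_n + h·p', q_{n+1} = q_n + h·q'.
0.000000: (-1.300000, 1.700000); f=(-1.502300, 2.210000) → (-1.885897, 2.561900)
(p(0.39), q(0.39)) ≈ (-1.8859, 2.5619)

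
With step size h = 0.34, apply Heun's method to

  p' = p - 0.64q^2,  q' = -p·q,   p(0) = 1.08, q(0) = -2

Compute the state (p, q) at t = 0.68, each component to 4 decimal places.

0.5824, -1.2179

Heun on (p,q): k1 = f(t_n, state_n); k2 = f(t_n + h, state_n + h·k1); state_{n+1} = state_n + (h/2)·(k1 + k2).
0.000000: (1.080000, -2.000000)
  k1 = (-1.480000, 2.160000)
  predictor → (0.576800, -1.265600)
  k2 = (-0.448316, 0.729998)
  → (0.752186, -1.508700)
0.340000: (0.752186, -1.508700)
  k1 = (-0.704567, 1.134824)
  predictor → (0.512634, -1.122860)
  k2 = (-0.294288, 0.575616)
  → (0.582381, -1.217926)
(p(0.68), q(0.68)) ≈ (0.5824, -1.2179)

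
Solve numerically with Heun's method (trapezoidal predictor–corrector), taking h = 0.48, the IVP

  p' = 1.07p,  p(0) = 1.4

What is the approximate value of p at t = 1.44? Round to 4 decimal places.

Heun: k1 = f(t_n, p_n); k2 = f(t_n + h, p_n + h·k1); p_{n+1} = p_n + (h/2)·(k1 + k2).
t=0.000000, p=1.400000:
  k1 = f(0.000000, 1.400000) = 1.498000
  k2 = f(0.480000, 2.119040) = 2.267373
  p ← 1.400000 + (0.48/2)·(1.498000 + 2.267373) = 2.303689
t=0.480000, p=2.303689:
  k1 = f(0.480000, 2.303689) = 2.464948
  k2 = f(0.960000, 3.486864) = 3.730945
  p ← 2.303689 + (0.48/2)·(2.464948 + 3.730945) = 3.790704
t=0.960000, p=3.790704:
  k1 = f(0.960000, 3.790704) = 4.056053
  k2 = f(1.440000, 5.737609) = 6.139242
  p ← 3.790704 + (0.48/2)·(4.056053 + 6.139242) = 6.237574
p(1.44) ≈ 6.2376

6.2376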